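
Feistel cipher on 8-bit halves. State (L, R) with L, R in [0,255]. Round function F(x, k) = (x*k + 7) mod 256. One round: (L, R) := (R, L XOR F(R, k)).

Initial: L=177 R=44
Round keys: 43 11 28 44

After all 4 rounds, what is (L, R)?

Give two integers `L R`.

Round 1 (k=43): L=44 R=218
Round 2 (k=11): L=218 R=73
Round 3 (k=28): L=73 R=217
Round 4 (k=44): L=217 R=26

Answer: 217 26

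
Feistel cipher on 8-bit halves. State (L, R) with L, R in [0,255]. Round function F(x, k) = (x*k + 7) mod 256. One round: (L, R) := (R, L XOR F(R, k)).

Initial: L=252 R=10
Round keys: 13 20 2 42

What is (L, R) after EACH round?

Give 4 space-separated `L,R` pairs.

Round 1 (k=13): L=10 R=117
Round 2 (k=20): L=117 R=33
Round 3 (k=2): L=33 R=60
Round 4 (k=42): L=60 R=254

Answer: 10,117 117,33 33,60 60,254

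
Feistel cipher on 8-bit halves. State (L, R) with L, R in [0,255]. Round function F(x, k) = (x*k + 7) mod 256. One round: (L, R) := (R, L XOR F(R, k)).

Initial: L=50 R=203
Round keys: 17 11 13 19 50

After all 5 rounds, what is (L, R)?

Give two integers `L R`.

Answer: 28 124

Derivation:
Round 1 (k=17): L=203 R=176
Round 2 (k=11): L=176 R=92
Round 3 (k=13): L=92 R=3
Round 4 (k=19): L=3 R=28
Round 5 (k=50): L=28 R=124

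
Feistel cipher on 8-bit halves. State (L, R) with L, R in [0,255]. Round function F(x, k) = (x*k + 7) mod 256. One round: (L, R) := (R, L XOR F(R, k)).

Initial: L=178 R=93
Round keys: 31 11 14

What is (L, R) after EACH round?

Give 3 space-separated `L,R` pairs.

Answer: 93,248 248,242 242,187

Derivation:
Round 1 (k=31): L=93 R=248
Round 2 (k=11): L=248 R=242
Round 3 (k=14): L=242 R=187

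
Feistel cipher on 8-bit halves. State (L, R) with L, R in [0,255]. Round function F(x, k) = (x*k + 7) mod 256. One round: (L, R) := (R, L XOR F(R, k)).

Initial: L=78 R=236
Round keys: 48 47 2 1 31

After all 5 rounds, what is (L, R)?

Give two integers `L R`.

Answer: 203 30

Derivation:
Round 1 (k=48): L=236 R=9
Round 2 (k=47): L=9 R=66
Round 3 (k=2): L=66 R=130
Round 4 (k=1): L=130 R=203
Round 5 (k=31): L=203 R=30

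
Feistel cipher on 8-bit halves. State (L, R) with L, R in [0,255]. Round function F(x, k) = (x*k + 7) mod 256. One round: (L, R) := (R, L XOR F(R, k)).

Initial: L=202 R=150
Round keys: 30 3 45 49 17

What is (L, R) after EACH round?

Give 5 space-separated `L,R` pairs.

Answer: 150,81 81,108 108,82 82,213 213,126

Derivation:
Round 1 (k=30): L=150 R=81
Round 2 (k=3): L=81 R=108
Round 3 (k=45): L=108 R=82
Round 4 (k=49): L=82 R=213
Round 5 (k=17): L=213 R=126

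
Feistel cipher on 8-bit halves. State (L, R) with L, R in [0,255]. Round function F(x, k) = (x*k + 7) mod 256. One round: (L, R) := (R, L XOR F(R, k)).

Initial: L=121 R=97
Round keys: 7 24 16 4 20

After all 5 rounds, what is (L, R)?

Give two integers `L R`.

Answer: 137 139

Derivation:
Round 1 (k=7): L=97 R=215
Round 2 (k=24): L=215 R=78
Round 3 (k=16): L=78 R=48
Round 4 (k=4): L=48 R=137
Round 5 (k=20): L=137 R=139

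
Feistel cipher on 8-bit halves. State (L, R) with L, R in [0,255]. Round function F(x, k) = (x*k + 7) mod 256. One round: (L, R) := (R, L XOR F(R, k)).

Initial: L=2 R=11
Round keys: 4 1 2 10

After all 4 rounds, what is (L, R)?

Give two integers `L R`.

Round 1 (k=4): L=11 R=49
Round 2 (k=1): L=49 R=51
Round 3 (k=2): L=51 R=92
Round 4 (k=10): L=92 R=172

Answer: 92 172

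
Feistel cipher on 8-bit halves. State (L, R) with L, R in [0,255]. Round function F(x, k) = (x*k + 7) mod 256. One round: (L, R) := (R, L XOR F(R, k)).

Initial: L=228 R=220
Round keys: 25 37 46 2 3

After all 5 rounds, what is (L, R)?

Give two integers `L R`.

Answer: 137 126

Derivation:
Round 1 (k=25): L=220 R=103
Round 2 (k=37): L=103 R=54
Round 3 (k=46): L=54 R=220
Round 4 (k=2): L=220 R=137
Round 5 (k=3): L=137 R=126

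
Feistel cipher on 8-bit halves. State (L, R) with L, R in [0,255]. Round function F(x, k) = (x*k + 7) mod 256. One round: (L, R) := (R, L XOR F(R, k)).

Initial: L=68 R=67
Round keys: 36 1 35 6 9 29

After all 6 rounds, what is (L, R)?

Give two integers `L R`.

Answer: 174 61

Derivation:
Round 1 (k=36): L=67 R=55
Round 2 (k=1): L=55 R=125
Round 3 (k=35): L=125 R=41
Round 4 (k=6): L=41 R=128
Round 5 (k=9): L=128 R=174
Round 6 (k=29): L=174 R=61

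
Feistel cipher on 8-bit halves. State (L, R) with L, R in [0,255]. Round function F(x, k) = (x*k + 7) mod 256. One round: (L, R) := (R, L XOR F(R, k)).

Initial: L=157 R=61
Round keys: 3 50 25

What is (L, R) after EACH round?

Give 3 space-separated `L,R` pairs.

Round 1 (k=3): L=61 R=35
Round 2 (k=50): L=35 R=224
Round 3 (k=25): L=224 R=196

Answer: 61,35 35,224 224,196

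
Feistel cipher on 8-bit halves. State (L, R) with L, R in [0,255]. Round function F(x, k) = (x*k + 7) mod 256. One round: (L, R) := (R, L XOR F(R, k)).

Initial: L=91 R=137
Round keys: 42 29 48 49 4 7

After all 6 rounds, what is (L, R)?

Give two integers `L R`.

Round 1 (k=42): L=137 R=218
Round 2 (k=29): L=218 R=48
Round 3 (k=48): L=48 R=221
Round 4 (k=49): L=221 R=100
Round 5 (k=4): L=100 R=74
Round 6 (k=7): L=74 R=105

Answer: 74 105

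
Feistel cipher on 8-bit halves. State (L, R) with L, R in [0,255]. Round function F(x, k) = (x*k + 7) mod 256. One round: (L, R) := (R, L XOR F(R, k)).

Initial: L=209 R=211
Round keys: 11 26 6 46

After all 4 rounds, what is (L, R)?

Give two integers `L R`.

Answer: 26 17

Derivation:
Round 1 (k=11): L=211 R=201
Round 2 (k=26): L=201 R=162
Round 3 (k=6): L=162 R=26
Round 4 (k=46): L=26 R=17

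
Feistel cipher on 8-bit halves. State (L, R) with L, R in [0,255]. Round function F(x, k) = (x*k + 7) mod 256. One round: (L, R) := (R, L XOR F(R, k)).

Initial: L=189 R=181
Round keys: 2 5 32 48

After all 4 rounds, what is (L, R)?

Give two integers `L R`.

Round 1 (k=2): L=181 R=204
Round 2 (k=5): L=204 R=182
Round 3 (k=32): L=182 R=11
Round 4 (k=48): L=11 R=161

Answer: 11 161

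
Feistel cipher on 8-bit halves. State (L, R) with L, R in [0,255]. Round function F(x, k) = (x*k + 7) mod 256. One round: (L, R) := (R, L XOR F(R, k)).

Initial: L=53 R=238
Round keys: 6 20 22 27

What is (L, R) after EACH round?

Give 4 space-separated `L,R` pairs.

Answer: 238,174 174,113 113,19 19,121

Derivation:
Round 1 (k=6): L=238 R=174
Round 2 (k=20): L=174 R=113
Round 3 (k=22): L=113 R=19
Round 4 (k=27): L=19 R=121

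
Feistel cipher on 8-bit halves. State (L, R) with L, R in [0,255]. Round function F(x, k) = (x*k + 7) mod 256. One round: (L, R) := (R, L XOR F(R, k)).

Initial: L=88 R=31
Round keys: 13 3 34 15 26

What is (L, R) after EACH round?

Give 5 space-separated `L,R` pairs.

Round 1 (k=13): L=31 R=194
Round 2 (k=3): L=194 R=82
Round 3 (k=34): L=82 R=41
Round 4 (k=15): L=41 R=60
Round 5 (k=26): L=60 R=54

Answer: 31,194 194,82 82,41 41,60 60,54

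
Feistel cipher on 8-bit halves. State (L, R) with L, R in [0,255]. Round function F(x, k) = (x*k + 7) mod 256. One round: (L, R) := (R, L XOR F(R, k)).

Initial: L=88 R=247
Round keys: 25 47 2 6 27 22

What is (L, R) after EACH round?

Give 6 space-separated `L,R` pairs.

Round 1 (k=25): L=247 R=126
Round 2 (k=47): L=126 R=222
Round 3 (k=2): L=222 R=189
Round 4 (k=6): L=189 R=171
Round 5 (k=27): L=171 R=173
Round 6 (k=22): L=173 R=78

Answer: 247,126 126,222 222,189 189,171 171,173 173,78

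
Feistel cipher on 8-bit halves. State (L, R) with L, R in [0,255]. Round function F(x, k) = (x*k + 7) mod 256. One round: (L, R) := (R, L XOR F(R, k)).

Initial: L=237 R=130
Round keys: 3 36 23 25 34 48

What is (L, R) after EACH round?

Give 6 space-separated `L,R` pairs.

Answer: 130,96 96,5 5,26 26,148 148,181 181,99

Derivation:
Round 1 (k=3): L=130 R=96
Round 2 (k=36): L=96 R=5
Round 3 (k=23): L=5 R=26
Round 4 (k=25): L=26 R=148
Round 5 (k=34): L=148 R=181
Round 6 (k=48): L=181 R=99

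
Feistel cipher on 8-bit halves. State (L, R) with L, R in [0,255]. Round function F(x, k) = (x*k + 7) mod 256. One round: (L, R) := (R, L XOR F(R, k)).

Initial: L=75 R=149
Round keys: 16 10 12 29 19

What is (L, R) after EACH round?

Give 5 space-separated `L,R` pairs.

Answer: 149,28 28,138 138,99 99,180 180,0

Derivation:
Round 1 (k=16): L=149 R=28
Round 2 (k=10): L=28 R=138
Round 3 (k=12): L=138 R=99
Round 4 (k=29): L=99 R=180
Round 5 (k=19): L=180 R=0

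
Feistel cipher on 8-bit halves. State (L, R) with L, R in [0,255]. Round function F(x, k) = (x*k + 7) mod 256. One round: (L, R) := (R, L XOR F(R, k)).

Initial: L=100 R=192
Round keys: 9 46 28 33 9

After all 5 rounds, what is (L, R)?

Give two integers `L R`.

Round 1 (k=9): L=192 R=163
Round 2 (k=46): L=163 R=145
Round 3 (k=28): L=145 R=64
Round 4 (k=33): L=64 R=214
Round 5 (k=9): L=214 R=205

Answer: 214 205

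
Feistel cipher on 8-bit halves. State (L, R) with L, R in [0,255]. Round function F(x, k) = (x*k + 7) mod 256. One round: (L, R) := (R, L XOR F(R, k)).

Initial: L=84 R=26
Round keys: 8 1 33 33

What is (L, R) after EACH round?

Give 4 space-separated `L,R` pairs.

Round 1 (k=8): L=26 R=131
Round 2 (k=1): L=131 R=144
Round 3 (k=33): L=144 R=20
Round 4 (k=33): L=20 R=11

Answer: 26,131 131,144 144,20 20,11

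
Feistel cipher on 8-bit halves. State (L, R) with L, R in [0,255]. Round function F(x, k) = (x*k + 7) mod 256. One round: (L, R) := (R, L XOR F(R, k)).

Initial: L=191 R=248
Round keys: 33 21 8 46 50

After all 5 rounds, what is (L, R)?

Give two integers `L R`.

Round 1 (k=33): L=248 R=64
Round 2 (k=21): L=64 R=191
Round 3 (k=8): L=191 R=191
Round 4 (k=46): L=191 R=230
Round 5 (k=50): L=230 R=76

Answer: 230 76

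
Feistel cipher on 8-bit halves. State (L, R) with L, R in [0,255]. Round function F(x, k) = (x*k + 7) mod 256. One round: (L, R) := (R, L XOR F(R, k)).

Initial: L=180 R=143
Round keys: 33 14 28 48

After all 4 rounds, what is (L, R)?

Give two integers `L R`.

Round 1 (k=33): L=143 R=194
Round 2 (k=14): L=194 R=44
Round 3 (k=28): L=44 R=21
Round 4 (k=48): L=21 R=219

Answer: 21 219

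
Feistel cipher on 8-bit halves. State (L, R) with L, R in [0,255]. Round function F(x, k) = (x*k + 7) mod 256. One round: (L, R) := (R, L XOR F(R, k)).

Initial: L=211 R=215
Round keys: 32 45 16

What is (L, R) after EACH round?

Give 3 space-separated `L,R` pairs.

Round 1 (k=32): L=215 R=52
Round 2 (k=45): L=52 R=252
Round 3 (k=16): L=252 R=243

Answer: 215,52 52,252 252,243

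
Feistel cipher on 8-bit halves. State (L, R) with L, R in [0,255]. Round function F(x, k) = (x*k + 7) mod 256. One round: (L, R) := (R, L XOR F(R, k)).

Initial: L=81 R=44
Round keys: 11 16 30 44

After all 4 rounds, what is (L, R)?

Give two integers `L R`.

Round 1 (k=11): L=44 R=186
Round 2 (k=16): L=186 R=139
Round 3 (k=30): L=139 R=235
Round 4 (k=44): L=235 R=224

Answer: 235 224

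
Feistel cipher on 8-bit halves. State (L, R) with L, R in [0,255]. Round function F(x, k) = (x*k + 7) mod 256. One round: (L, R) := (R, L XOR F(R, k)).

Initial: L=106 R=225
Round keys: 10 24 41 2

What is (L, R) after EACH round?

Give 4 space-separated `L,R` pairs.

Round 1 (k=10): L=225 R=187
Round 2 (k=24): L=187 R=110
Round 3 (k=41): L=110 R=30
Round 4 (k=2): L=30 R=45

Answer: 225,187 187,110 110,30 30,45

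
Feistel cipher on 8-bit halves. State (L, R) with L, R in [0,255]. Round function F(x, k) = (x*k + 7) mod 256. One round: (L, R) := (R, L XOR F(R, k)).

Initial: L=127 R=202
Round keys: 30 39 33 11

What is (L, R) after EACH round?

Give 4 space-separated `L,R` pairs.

Round 1 (k=30): L=202 R=204
Round 2 (k=39): L=204 R=209
Round 3 (k=33): L=209 R=52
Round 4 (k=11): L=52 R=146

Answer: 202,204 204,209 209,52 52,146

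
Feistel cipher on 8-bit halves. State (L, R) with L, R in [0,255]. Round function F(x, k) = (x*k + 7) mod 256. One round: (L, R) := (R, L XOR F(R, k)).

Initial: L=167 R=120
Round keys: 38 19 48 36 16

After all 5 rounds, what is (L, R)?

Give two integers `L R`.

Round 1 (k=38): L=120 R=112
Round 2 (k=19): L=112 R=47
Round 3 (k=48): L=47 R=167
Round 4 (k=36): L=167 R=172
Round 5 (k=16): L=172 R=96

Answer: 172 96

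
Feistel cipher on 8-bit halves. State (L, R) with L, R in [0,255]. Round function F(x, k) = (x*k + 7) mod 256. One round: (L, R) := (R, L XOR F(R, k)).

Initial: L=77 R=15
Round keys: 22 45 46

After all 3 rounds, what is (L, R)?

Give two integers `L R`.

Round 1 (k=22): L=15 R=28
Round 2 (k=45): L=28 R=252
Round 3 (k=46): L=252 R=83

Answer: 252 83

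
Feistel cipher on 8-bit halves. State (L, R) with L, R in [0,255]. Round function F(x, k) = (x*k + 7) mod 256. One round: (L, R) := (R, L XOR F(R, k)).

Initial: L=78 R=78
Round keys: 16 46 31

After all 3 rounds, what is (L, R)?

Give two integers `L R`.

Answer: 43 149

Derivation:
Round 1 (k=16): L=78 R=169
Round 2 (k=46): L=169 R=43
Round 3 (k=31): L=43 R=149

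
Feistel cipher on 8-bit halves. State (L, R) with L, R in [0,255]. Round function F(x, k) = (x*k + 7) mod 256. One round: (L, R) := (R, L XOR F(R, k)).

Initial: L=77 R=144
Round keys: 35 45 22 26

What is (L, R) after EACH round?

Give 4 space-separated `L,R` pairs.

Answer: 144,250 250,105 105,247 247,116

Derivation:
Round 1 (k=35): L=144 R=250
Round 2 (k=45): L=250 R=105
Round 3 (k=22): L=105 R=247
Round 4 (k=26): L=247 R=116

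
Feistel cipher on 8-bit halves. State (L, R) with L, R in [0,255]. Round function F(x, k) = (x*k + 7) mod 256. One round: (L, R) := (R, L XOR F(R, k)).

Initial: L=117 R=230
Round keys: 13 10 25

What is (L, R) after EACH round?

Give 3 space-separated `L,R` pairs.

Answer: 230,192 192,97 97,64

Derivation:
Round 1 (k=13): L=230 R=192
Round 2 (k=10): L=192 R=97
Round 3 (k=25): L=97 R=64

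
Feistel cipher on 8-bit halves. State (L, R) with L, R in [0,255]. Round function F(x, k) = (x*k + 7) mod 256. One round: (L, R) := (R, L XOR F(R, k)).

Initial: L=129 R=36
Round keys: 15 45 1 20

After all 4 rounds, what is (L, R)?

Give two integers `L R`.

Answer: 14 186

Derivation:
Round 1 (k=15): L=36 R=162
Round 2 (k=45): L=162 R=165
Round 3 (k=1): L=165 R=14
Round 4 (k=20): L=14 R=186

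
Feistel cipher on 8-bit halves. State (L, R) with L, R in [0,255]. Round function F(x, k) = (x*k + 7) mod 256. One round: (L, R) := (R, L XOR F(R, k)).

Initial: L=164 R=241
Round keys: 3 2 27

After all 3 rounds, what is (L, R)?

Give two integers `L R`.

Answer: 242 243

Derivation:
Round 1 (k=3): L=241 R=126
Round 2 (k=2): L=126 R=242
Round 3 (k=27): L=242 R=243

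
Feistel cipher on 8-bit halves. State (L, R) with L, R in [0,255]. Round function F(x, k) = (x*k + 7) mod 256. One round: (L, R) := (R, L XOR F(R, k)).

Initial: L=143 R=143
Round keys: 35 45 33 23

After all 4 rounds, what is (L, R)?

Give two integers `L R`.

Answer: 107 237

Derivation:
Round 1 (k=35): L=143 R=27
Round 2 (k=45): L=27 R=73
Round 3 (k=33): L=73 R=107
Round 4 (k=23): L=107 R=237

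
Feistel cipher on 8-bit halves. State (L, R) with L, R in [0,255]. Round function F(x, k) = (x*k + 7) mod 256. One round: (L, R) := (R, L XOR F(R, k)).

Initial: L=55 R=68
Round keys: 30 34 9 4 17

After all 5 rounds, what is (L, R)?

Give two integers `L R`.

Round 1 (k=30): L=68 R=200
Round 2 (k=34): L=200 R=211
Round 3 (k=9): L=211 R=186
Round 4 (k=4): L=186 R=60
Round 5 (k=17): L=60 R=185

Answer: 60 185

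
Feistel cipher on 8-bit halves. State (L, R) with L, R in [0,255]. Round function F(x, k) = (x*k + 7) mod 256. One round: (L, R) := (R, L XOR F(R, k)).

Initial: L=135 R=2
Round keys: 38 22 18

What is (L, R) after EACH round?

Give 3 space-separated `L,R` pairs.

Answer: 2,212 212,61 61,133

Derivation:
Round 1 (k=38): L=2 R=212
Round 2 (k=22): L=212 R=61
Round 3 (k=18): L=61 R=133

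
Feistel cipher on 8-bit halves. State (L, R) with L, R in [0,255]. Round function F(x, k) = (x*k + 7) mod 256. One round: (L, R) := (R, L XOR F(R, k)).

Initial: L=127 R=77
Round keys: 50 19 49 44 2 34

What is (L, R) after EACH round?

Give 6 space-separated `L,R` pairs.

Answer: 77,110 110,124 124,173 173,191 191,40 40,232

Derivation:
Round 1 (k=50): L=77 R=110
Round 2 (k=19): L=110 R=124
Round 3 (k=49): L=124 R=173
Round 4 (k=44): L=173 R=191
Round 5 (k=2): L=191 R=40
Round 6 (k=34): L=40 R=232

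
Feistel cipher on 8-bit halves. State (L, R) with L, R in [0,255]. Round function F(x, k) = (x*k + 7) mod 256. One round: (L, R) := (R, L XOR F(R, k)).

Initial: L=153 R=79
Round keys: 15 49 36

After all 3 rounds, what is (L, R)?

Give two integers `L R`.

Answer: 39 178

Derivation:
Round 1 (k=15): L=79 R=49
Round 2 (k=49): L=49 R=39
Round 3 (k=36): L=39 R=178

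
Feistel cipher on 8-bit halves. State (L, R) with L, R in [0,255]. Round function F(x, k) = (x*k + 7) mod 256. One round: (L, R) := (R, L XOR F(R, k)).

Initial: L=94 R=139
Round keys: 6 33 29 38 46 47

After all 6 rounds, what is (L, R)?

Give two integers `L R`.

Answer: 64 147

Derivation:
Round 1 (k=6): L=139 R=23
Round 2 (k=33): L=23 R=117
Round 3 (k=29): L=117 R=95
Round 4 (k=38): L=95 R=84
Round 5 (k=46): L=84 R=64
Round 6 (k=47): L=64 R=147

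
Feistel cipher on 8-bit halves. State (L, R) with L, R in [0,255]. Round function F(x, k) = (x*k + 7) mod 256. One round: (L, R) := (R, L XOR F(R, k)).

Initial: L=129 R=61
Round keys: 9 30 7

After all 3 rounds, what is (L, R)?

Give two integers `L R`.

Round 1 (k=9): L=61 R=173
Round 2 (k=30): L=173 R=112
Round 3 (k=7): L=112 R=186

Answer: 112 186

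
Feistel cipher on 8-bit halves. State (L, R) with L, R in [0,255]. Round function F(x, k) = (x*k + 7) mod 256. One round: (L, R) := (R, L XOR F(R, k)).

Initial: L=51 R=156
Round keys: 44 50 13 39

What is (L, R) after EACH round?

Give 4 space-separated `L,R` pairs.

Answer: 156,228 228,19 19,26 26,238

Derivation:
Round 1 (k=44): L=156 R=228
Round 2 (k=50): L=228 R=19
Round 3 (k=13): L=19 R=26
Round 4 (k=39): L=26 R=238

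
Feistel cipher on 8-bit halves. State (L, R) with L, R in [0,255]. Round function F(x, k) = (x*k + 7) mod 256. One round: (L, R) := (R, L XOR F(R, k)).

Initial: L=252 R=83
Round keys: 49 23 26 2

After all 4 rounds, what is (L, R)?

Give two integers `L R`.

Answer: 77 243

Derivation:
Round 1 (k=49): L=83 R=22
Round 2 (k=23): L=22 R=82
Round 3 (k=26): L=82 R=77
Round 4 (k=2): L=77 R=243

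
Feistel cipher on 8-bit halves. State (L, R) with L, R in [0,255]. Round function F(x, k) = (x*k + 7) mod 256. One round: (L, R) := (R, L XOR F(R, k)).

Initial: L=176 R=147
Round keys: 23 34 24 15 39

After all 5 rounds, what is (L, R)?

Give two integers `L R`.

Round 1 (k=23): L=147 R=140
Round 2 (k=34): L=140 R=12
Round 3 (k=24): L=12 R=171
Round 4 (k=15): L=171 R=0
Round 5 (k=39): L=0 R=172

Answer: 0 172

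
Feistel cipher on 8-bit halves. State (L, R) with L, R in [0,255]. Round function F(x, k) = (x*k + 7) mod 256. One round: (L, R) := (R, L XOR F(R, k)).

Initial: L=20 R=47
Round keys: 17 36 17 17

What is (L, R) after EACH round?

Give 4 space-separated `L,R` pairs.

Round 1 (k=17): L=47 R=50
Round 2 (k=36): L=50 R=32
Round 3 (k=17): L=32 R=21
Round 4 (k=17): L=21 R=76

Answer: 47,50 50,32 32,21 21,76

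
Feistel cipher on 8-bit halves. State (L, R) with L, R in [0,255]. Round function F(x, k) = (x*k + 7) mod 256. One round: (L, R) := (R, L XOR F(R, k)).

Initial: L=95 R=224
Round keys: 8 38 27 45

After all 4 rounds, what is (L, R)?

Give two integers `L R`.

Round 1 (k=8): L=224 R=88
Round 2 (k=38): L=88 R=247
Round 3 (k=27): L=247 R=76
Round 4 (k=45): L=76 R=148

Answer: 76 148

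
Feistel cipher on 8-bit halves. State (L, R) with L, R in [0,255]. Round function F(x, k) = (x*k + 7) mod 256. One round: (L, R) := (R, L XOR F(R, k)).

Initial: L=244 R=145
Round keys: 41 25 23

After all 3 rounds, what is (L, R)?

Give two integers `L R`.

Round 1 (k=41): L=145 R=180
Round 2 (k=25): L=180 R=10
Round 3 (k=23): L=10 R=89

Answer: 10 89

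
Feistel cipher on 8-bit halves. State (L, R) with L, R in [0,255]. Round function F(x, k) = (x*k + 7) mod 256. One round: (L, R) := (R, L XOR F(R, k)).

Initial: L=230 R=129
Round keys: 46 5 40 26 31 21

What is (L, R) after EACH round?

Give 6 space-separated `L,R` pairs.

Round 1 (k=46): L=129 R=211
Round 2 (k=5): L=211 R=167
Round 3 (k=40): L=167 R=204
Round 4 (k=26): L=204 R=24
Round 5 (k=31): L=24 R=35
Round 6 (k=21): L=35 R=254

Answer: 129,211 211,167 167,204 204,24 24,35 35,254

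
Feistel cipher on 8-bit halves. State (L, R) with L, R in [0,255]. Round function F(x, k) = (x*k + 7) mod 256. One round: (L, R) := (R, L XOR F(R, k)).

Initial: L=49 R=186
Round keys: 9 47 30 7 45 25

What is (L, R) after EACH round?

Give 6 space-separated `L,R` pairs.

Answer: 186,160 160,221 221,77 77,255 255,151 151,57

Derivation:
Round 1 (k=9): L=186 R=160
Round 2 (k=47): L=160 R=221
Round 3 (k=30): L=221 R=77
Round 4 (k=7): L=77 R=255
Round 5 (k=45): L=255 R=151
Round 6 (k=25): L=151 R=57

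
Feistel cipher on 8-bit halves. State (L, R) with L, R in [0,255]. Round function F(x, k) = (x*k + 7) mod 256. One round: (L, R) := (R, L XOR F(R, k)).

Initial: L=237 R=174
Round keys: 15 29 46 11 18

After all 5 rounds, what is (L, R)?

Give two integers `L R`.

Round 1 (k=15): L=174 R=212
Round 2 (k=29): L=212 R=165
Round 3 (k=46): L=165 R=121
Round 4 (k=11): L=121 R=159
Round 5 (k=18): L=159 R=76

Answer: 159 76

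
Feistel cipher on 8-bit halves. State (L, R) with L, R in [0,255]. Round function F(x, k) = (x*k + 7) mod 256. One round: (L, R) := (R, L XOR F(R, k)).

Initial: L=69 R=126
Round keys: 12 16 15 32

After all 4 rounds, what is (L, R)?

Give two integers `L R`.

Answer: 20 94

Derivation:
Round 1 (k=12): L=126 R=170
Round 2 (k=16): L=170 R=217
Round 3 (k=15): L=217 R=20
Round 4 (k=32): L=20 R=94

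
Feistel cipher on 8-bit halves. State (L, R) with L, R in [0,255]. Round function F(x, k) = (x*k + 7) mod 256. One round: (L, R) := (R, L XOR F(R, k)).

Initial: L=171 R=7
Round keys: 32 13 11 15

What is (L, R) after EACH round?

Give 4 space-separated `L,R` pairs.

Round 1 (k=32): L=7 R=76
Round 2 (k=13): L=76 R=228
Round 3 (k=11): L=228 R=159
Round 4 (k=15): L=159 R=188

Answer: 7,76 76,228 228,159 159,188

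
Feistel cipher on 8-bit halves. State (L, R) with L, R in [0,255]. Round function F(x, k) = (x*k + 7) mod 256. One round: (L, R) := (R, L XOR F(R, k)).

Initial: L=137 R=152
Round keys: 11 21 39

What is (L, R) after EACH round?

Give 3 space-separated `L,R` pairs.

Answer: 152,6 6,29 29,116

Derivation:
Round 1 (k=11): L=152 R=6
Round 2 (k=21): L=6 R=29
Round 3 (k=39): L=29 R=116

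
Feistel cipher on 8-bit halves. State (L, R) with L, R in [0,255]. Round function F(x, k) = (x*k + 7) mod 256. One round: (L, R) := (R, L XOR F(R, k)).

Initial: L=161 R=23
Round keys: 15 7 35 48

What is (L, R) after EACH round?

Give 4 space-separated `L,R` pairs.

Round 1 (k=15): L=23 R=193
Round 2 (k=7): L=193 R=89
Round 3 (k=35): L=89 R=243
Round 4 (k=48): L=243 R=206

Answer: 23,193 193,89 89,243 243,206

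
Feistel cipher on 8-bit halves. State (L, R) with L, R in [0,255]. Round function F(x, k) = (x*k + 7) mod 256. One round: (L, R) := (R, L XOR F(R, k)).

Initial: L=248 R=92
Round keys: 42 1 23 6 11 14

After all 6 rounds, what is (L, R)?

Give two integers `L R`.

Round 1 (k=42): L=92 R=231
Round 2 (k=1): L=231 R=178
Round 3 (k=23): L=178 R=226
Round 4 (k=6): L=226 R=225
Round 5 (k=11): L=225 R=80
Round 6 (k=14): L=80 R=134

Answer: 80 134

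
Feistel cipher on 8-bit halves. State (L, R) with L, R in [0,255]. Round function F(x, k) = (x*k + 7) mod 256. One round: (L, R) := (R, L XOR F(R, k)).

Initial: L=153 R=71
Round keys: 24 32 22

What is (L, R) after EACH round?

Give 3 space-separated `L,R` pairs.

Round 1 (k=24): L=71 R=54
Round 2 (k=32): L=54 R=128
Round 3 (k=22): L=128 R=49

Answer: 71,54 54,128 128,49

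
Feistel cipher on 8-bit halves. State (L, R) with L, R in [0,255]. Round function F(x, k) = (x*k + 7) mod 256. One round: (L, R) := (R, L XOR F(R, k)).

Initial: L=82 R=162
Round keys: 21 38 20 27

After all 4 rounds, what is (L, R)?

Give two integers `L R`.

Answer: 32 188

Derivation:
Round 1 (k=21): L=162 R=3
Round 2 (k=38): L=3 R=219
Round 3 (k=20): L=219 R=32
Round 4 (k=27): L=32 R=188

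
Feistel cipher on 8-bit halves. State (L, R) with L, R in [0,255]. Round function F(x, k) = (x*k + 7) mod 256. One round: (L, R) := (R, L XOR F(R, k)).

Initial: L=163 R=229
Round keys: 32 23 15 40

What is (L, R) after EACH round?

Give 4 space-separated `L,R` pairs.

Round 1 (k=32): L=229 R=4
Round 2 (k=23): L=4 R=134
Round 3 (k=15): L=134 R=229
Round 4 (k=40): L=229 R=73

Answer: 229,4 4,134 134,229 229,73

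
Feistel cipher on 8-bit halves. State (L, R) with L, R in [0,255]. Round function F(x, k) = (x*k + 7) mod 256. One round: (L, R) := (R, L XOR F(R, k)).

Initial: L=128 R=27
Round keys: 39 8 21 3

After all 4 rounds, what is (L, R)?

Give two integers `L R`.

Answer: 87 48

Derivation:
Round 1 (k=39): L=27 R=164
Round 2 (k=8): L=164 R=60
Round 3 (k=21): L=60 R=87
Round 4 (k=3): L=87 R=48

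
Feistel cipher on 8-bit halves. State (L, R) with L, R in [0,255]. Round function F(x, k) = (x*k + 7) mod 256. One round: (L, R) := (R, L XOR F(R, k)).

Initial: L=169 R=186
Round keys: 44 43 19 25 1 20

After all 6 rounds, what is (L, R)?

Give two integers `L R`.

Answer: 227 237

Derivation:
Round 1 (k=44): L=186 R=86
Round 2 (k=43): L=86 R=195
Round 3 (k=19): L=195 R=214
Round 4 (k=25): L=214 R=46
Round 5 (k=1): L=46 R=227
Round 6 (k=20): L=227 R=237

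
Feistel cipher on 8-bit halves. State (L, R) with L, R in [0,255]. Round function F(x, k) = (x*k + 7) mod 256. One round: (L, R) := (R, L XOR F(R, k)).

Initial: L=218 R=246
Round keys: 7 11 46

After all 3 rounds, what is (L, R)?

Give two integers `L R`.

Answer: 198 128

Derivation:
Round 1 (k=7): L=246 R=27
Round 2 (k=11): L=27 R=198
Round 3 (k=46): L=198 R=128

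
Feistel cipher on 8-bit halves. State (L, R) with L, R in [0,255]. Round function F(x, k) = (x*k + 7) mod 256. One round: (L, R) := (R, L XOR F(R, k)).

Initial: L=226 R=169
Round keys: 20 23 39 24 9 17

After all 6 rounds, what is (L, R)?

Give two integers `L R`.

Answer: 158 117

Derivation:
Round 1 (k=20): L=169 R=217
Round 2 (k=23): L=217 R=47
Round 3 (k=39): L=47 R=233
Round 4 (k=24): L=233 R=240
Round 5 (k=9): L=240 R=158
Round 6 (k=17): L=158 R=117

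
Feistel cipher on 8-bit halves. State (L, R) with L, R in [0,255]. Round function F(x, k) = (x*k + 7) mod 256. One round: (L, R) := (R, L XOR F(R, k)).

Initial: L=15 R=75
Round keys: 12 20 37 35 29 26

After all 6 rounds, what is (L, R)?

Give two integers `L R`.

Round 1 (k=12): L=75 R=132
Round 2 (k=20): L=132 R=28
Round 3 (k=37): L=28 R=151
Round 4 (k=35): L=151 R=176
Round 5 (k=29): L=176 R=96
Round 6 (k=26): L=96 R=119

Answer: 96 119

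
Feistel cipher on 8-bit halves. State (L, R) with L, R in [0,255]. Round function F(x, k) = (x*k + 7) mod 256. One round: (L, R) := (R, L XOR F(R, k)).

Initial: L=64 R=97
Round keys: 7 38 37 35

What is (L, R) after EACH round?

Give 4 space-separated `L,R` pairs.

Round 1 (k=7): L=97 R=238
Round 2 (k=38): L=238 R=58
Round 3 (k=37): L=58 R=135
Round 4 (k=35): L=135 R=70

Answer: 97,238 238,58 58,135 135,70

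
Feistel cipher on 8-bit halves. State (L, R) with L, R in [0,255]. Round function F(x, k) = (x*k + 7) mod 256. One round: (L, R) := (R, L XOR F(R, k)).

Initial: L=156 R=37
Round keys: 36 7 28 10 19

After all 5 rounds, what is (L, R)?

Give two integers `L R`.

Round 1 (k=36): L=37 R=167
Round 2 (k=7): L=167 R=189
Round 3 (k=28): L=189 R=20
Round 4 (k=10): L=20 R=114
Round 5 (k=19): L=114 R=105

Answer: 114 105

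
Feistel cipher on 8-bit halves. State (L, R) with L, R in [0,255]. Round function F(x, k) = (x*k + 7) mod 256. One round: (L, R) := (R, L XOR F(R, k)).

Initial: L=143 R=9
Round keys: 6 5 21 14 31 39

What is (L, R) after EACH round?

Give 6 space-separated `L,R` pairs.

Round 1 (k=6): L=9 R=178
Round 2 (k=5): L=178 R=136
Round 3 (k=21): L=136 R=157
Round 4 (k=14): L=157 R=21
Round 5 (k=31): L=21 R=15
Round 6 (k=39): L=15 R=69

Answer: 9,178 178,136 136,157 157,21 21,15 15,69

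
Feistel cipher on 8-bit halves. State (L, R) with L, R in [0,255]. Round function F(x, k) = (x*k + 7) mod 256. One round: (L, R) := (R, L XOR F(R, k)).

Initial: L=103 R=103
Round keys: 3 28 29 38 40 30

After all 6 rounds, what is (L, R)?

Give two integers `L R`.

Round 1 (k=3): L=103 R=91
Round 2 (k=28): L=91 R=156
Round 3 (k=29): L=156 R=232
Round 4 (k=38): L=232 R=235
Round 5 (k=40): L=235 R=87
Round 6 (k=30): L=87 R=210

Answer: 87 210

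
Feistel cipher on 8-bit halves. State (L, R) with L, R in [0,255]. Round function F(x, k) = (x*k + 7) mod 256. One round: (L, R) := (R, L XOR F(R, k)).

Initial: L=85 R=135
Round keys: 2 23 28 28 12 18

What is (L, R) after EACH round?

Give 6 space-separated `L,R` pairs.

Round 1 (k=2): L=135 R=64
Round 2 (k=23): L=64 R=64
Round 3 (k=28): L=64 R=71
Round 4 (k=28): L=71 R=139
Round 5 (k=12): L=139 R=204
Round 6 (k=18): L=204 R=212

Answer: 135,64 64,64 64,71 71,139 139,204 204,212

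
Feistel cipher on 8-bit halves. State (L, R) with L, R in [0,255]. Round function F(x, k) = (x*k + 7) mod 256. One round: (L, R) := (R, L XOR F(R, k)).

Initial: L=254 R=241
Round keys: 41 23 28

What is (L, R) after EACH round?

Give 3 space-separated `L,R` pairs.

Round 1 (k=41): L=241 R=94
Round 2 (k=23): L=94 R=136
Round 3 (k=28): L=136 R=185

Answer: 241,94 94,136 136,185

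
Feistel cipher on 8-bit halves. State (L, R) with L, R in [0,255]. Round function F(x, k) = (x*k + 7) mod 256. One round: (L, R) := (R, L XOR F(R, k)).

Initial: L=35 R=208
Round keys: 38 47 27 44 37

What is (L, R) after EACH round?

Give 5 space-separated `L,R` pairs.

Round 1 (k=38): L=208 R=196
Round 2 (k=47): L=196 R=211
Round 3 (k=27): L=211 R=140
Round 4 (k=44): L=140 R=196
Round 5 (k=37): L=196 R=215

Answer: 208,196 196,211 211,140 140,196 196,215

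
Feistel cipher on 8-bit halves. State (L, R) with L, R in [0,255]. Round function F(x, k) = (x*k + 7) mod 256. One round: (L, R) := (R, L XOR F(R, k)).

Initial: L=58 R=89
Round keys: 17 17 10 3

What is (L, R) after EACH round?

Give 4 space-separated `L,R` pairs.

Round 1 (k=17): L=89 R=202
Round 2 (k=17): L=202 R=40
Round 3 (k=10): L=40 R=93
Round 4 (k=3): L=93 R=54

Answer: 89,202 202,40 40,93 93,54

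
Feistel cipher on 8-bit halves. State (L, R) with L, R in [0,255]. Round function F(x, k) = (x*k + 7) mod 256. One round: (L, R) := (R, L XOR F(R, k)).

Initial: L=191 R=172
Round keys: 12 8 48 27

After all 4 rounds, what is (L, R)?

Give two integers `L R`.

Round 1 (k=12): L=172 R=168
Round 2 (k=8): L=168 R=235
Round 3 (k=48): L=235 R=191
Round 4 (k=27): L=191 R=199

Answer: 191 199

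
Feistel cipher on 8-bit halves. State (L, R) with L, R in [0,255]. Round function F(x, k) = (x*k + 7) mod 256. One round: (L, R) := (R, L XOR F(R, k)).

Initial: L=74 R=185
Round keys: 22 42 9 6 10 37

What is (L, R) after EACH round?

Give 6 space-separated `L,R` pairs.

Answer: 185,167 167,212 212,220 220,251 251,9 9,175

Derivation:
Round 1 (k=22): L=185 R=167
Round 2 (k=42): L=167 R=212
Round 3 (k=9): L=212 R=220
Round 4 (k=6): L=220 R=251
Round 5 (k=10): L=251 R=9
Round 6 (k=37): L=9 R=175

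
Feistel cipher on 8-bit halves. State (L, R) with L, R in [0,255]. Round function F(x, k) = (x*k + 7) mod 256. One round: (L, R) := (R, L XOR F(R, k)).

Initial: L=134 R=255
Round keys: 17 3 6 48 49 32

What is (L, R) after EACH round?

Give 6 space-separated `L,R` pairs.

Round 1 (k=17): L=255 R=112
Round 2 (k=3): L=112 R=168
Round 3 (k=6): L=168 R=135
Round 4 (k=48): L=135 R=255
Round 5 (k=49): L=255 R=81
Round 6 (k=32): L=81 R=216

Answer: 255,112 112,168 168,135 135,255 255,81 81,216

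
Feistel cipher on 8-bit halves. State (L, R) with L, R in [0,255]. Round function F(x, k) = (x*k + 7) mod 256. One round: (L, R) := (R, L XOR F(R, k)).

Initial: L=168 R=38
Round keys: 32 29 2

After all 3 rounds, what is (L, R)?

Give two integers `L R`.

Answer: 188 16

Derivation:
Round 1 (k=32): L=38 R=111
Round 2 (k=29): L=111 R=188
Round 3 (k=2): L=188 R=16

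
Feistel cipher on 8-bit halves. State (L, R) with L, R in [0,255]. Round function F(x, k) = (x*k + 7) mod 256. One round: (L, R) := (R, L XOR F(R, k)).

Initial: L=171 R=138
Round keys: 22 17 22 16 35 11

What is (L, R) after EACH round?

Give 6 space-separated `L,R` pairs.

Round 1 (k=22): L=138 R=72
Round 2 (k=17): L=72 R=69
Round 3 (k=22): L=69 R=189
Round 4 (k=16): L=189 R=146
Round 5 (k=35): L=146 R=64
Round 6 (k=11): L=64 R=85

Answer: 138,72 72,69 69,189 189,146 146,64 64,85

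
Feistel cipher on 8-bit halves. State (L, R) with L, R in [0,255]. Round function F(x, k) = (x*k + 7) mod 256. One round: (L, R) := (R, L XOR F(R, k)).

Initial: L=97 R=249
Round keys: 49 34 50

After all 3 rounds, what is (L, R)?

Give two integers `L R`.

Answer: 48 182

Derivation:
Round 1 (k=49): L=249 R=209
Round 2 (k=34): L=209 R=48
Round 3 (k=50): L=48 R=182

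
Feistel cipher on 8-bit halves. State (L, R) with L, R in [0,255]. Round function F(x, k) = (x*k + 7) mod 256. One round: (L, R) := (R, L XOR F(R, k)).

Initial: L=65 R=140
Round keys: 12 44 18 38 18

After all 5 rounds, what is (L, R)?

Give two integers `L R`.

Answer: 170 144

Derivation:
Round 1 (k=12): L=140 R=214
Round 2 (k=44): L=214 R=67
Round 3 (k=18): L=67 R=107
Round 4 (k=38): L=107 R=170
Round 5 (k=18): L=170 R=144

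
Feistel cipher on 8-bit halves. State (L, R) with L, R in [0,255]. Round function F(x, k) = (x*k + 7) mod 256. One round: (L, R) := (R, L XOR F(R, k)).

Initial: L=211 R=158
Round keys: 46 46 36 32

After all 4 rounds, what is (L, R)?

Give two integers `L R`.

Answer: 243 238

Derivation:
Round 1 (k=46): L=158 R=184
Round 2 (k=46): L=184 R=137
Round 3 (k=36): L=137 R=243
Round 4 (k=32): L=243 R=238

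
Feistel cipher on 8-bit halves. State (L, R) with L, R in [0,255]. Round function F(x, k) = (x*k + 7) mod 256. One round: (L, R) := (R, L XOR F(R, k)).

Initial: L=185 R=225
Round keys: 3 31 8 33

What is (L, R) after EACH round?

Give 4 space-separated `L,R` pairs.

Round 1 (k=3): L=225 R=19
Round 2 (k=31): L=19 R=181
Round 3 (k=8): L=181 R=188
Round 4 (k=33): L=188 R=246

Answer: 225,19 19,181 181,188 188,246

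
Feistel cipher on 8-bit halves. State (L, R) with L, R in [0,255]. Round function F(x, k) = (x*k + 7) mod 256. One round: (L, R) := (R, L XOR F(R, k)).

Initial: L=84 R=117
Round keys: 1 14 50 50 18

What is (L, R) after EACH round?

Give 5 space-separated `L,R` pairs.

Answer: 117,40 40,66 66,195 195,95 95,118

Derivation:
Round 1 (k=1): L=117 R=40
Round 2 (k=14): L=40 R=66
Round 3 (k=50): L=66 R=195
Round 4 (k=50): L=195 R=95
Round 5 (k=18): L=95 R=118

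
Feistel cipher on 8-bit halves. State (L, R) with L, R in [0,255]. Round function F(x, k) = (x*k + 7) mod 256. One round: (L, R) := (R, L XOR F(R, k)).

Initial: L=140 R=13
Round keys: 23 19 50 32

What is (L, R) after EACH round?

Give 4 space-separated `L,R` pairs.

Answer: 13,190 190,44 44,33 33,11

Derivation:
Round 1 (k=23): L=13 R=190
Round 2 (k=19): L=190 R=44
Round 3 (k=50): L=44 R=33
Round 4 (k=32): L=33 R=11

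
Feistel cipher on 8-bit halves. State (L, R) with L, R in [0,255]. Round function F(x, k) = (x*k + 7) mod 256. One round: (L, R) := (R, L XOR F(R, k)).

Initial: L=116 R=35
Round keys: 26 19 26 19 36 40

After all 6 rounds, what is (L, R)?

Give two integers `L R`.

Answer: 143 145

Derivation:
Round 1 (k=26): L=35 R=225
Round 2 (k=19): L=225 R=153
Round 3 (k=26): L=153 R=112
Round 4 (k=19): L=112 R=206
Round 5 (k=36): L=206 R=143
Round 6 (k=40): L=143 R=145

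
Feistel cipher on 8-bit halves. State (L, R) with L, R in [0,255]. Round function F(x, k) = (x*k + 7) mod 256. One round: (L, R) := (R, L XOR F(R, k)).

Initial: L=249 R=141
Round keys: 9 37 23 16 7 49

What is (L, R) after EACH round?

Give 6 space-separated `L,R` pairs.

Round 1 (k=9): L=141 R=5
Round 2 (k=37): L=5 R=77
Round 3 (k=23): L=77 R=247
Round 4 (k=16): L=247 R=58
Round 5 (k=7): L=58 R=106
Round 6 (k=49): L=106 R=107

Answer: 141,5 5,77 77,247 247,58 58,106 106,107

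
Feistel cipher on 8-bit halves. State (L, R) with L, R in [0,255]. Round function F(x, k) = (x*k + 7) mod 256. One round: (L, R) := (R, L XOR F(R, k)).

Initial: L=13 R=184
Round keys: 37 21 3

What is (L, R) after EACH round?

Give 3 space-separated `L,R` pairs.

Answer: 184,146 146,185 185,160

Derivation:
Round 1 (k=37): L=184 R=146
Round 2 (k=21): L=146 R=185
Round 3 (k=3): L=185 R=160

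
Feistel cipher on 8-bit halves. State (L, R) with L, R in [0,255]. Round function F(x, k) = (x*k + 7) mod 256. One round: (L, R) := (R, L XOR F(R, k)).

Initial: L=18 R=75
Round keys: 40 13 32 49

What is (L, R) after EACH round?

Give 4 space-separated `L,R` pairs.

Answer: 75,173 173,155 155,202 202,42

Derivation:
Round 1 (k=40): L=75 R=173
Round 2 (k=13): L=173 R=155
Round 3 (k=32): L=155 R=202
Round 4 (k=49): L=202 R=42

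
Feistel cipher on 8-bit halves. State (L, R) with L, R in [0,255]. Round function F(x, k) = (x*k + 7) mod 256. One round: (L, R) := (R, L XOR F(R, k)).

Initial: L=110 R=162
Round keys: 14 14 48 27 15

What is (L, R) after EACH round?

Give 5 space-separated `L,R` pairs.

Answer: 162,141 141,31 31,90 90,154 154,87

Derivation:
Round 1 (k=14): L=162 R=141
Round 2 (k=14): L=141 R=31
Round 3 (k=48): L=31 R=90
Round 4 (k=27): L=90 R=154
Round 5 (k=15): L=154 R=87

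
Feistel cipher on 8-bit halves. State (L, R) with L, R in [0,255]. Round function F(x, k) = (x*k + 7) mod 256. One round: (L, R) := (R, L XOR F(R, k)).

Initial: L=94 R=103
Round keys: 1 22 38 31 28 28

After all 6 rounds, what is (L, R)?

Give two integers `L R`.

Answer: 240 55

Derivation:
Round 1 (k=1): L=103 R=48
Round 2 (k=22): L=48 R=64
Round 3 (k=38): L=64 R=183
Round 4 (k=31): L=183 R=112
Round 5 (k=28): L=112 R=240
Round 6 (k=28): L=240 R=55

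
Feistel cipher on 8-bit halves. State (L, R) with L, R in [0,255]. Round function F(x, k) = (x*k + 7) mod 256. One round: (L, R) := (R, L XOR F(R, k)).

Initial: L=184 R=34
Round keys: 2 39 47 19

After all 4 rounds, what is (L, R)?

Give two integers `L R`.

Answer: 138 107

Derivation:
Round 1 (k=2): L=34 R=243
Round 2 (k=39): L=243 R=46
Round 3 (k=47): L=46 R=138
Round 4 (k=19): L=138 R=107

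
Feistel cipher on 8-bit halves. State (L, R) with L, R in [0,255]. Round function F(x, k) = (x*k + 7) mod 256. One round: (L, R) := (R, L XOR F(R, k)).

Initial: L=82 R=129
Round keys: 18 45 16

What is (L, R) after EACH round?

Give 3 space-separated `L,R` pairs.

Answer: 129,75 75,183 183,60

Derivation:
Round 1 (k=18): L=129 R=75
Round 2 (k=45): L=75 R=183
Round 3 (k=16): L=183 R=60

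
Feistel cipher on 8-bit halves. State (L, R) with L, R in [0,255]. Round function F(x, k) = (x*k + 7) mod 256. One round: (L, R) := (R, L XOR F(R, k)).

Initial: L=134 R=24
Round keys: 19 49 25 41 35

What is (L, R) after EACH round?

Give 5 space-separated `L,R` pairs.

Round 1 (k=19): L=24 R=73
Round 2 (k=49): L=73 R=24
Round 3 (k=25): L=24 R=22
Round 4 (k=41): L=22 R=149
Round 5 (k=35): L=149 R=112

Answer: 24,73 73,24 24,22 22,149 149,112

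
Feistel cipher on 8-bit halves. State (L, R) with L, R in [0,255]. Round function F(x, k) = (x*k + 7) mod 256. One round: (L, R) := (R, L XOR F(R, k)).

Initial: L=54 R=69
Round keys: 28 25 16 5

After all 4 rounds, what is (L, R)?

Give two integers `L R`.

Answer: 178 224

Derivation:
Round 1 (k=28): L=69 R=165
Round 2 (k=25): L=165 R=97
Round 3 (k=16): L=97 R=178
Round 4 (k=5): L=178 R=224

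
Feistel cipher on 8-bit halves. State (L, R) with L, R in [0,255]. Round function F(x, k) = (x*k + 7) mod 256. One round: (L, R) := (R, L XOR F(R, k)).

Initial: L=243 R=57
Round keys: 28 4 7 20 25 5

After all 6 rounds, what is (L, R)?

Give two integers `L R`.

Answer: 141 141

Derivation:
Round 1 (k=28): L=57 R=176
Round 2 (k=4): L=176 R=254
Round 3 (k=7): L=254 R=73
Round 4 (k=20): L=73 R=69
Round 5 (k=25): L=69 R=141
Round 6 (k=5): L=141 R=141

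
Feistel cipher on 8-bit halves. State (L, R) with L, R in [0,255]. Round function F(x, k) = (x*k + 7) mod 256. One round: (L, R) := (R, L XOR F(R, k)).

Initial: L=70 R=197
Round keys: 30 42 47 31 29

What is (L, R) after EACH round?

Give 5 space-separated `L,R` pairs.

Answer: 197,91 91,48 48,140 140,203 203,138

Derivation:
Round 1 (k=30): L=197 R=91
Round 2 (k=42): L=91 R=48
Round 3 (k=47): L=48 R=140
Round 4 (k=31): L=140 R=203
Round 5 (k=29): L=203 R=138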